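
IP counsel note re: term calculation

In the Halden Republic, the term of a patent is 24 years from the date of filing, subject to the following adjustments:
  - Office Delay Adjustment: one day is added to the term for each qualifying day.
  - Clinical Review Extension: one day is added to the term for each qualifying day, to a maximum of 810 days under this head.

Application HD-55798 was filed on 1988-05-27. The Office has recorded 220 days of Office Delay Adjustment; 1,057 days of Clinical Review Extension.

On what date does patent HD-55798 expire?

Base term: filing date + 24 years → 27 May 2012.
Office Delay Adjustment: +220 days → 2 January 2013.
Clinical Review Extension: 1057 days claimed exceeds the 810-day cap, so +810 days → 23 March 2015.

2015-03-23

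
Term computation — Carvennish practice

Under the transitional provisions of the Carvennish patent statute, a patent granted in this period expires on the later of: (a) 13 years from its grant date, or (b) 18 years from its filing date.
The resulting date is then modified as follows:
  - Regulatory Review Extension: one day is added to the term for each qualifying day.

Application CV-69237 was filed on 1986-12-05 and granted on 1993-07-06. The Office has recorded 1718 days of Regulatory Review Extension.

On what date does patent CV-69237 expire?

March 20, 2011

(a) grant + 13 years → 6 July 2006.
(b) filing + 18 years → 5 December 2004.
Later of the two: 6 July 2006.
Regulatory Review Extension: +1718 days → 20 March 2011.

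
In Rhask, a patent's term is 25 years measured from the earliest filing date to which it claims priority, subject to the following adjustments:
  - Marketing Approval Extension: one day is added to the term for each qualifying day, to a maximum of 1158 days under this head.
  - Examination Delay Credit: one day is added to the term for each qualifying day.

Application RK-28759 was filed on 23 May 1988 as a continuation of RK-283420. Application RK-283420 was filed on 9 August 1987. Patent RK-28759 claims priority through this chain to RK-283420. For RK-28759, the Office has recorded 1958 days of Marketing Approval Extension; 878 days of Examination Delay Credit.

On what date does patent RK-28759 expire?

March 7, 2018

Earliest priority filing: 9 August 1987.
Base term: 9 August 1987 + 25 years → 9 August 2012.
Marketing Approval Extension: 1958 days claimed exceeds the 1158-day cap, so +1158 days → 11 October 2015.
Examination Delay Credit: +878 days → 7 March 2018.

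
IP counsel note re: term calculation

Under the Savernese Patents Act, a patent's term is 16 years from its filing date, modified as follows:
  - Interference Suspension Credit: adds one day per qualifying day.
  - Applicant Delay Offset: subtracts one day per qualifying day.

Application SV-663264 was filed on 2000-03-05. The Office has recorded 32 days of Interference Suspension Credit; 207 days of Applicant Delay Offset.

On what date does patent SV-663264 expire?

Base term: filing date + 16 years → 5 March 2016.
Interference Suspension Credit: +32 days → 6 April 2016.
Applicant Delay Offset: −207 days → 12 September 2015.

2015-09-12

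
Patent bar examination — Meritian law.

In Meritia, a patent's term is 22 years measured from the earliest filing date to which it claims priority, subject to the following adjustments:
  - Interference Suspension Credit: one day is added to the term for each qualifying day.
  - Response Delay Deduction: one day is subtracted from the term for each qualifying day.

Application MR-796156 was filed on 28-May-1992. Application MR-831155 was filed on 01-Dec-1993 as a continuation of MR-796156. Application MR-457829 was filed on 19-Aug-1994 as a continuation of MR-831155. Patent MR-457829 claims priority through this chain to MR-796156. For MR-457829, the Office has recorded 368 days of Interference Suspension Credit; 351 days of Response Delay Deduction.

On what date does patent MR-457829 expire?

Earliest priority filing: 28 May 1992.
Base term: 28 May 1992 + 22 years → 28 May 2014.
Interference Suspension Credit: +368 days → 31 May 2015.
Response Delay Deduction: −351 days → 14 June 2014.

June 14, 2014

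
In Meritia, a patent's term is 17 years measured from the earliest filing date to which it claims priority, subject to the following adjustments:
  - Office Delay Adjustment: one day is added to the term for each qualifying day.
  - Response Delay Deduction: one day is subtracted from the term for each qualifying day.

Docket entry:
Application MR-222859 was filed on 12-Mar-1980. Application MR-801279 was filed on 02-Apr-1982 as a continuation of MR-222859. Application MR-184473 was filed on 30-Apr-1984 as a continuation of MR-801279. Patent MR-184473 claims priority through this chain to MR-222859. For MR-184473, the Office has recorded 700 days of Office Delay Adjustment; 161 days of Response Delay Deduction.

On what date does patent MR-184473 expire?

1998-09-02

Earliest priority filing: 12 March 1980.
Base term: 12 March 1980 + 17 years → 12 March 1997.
Office Delay Adjustment: +700 days → 10 February 1999.
Response Delay Deduction: −161 days → 2 September 1998.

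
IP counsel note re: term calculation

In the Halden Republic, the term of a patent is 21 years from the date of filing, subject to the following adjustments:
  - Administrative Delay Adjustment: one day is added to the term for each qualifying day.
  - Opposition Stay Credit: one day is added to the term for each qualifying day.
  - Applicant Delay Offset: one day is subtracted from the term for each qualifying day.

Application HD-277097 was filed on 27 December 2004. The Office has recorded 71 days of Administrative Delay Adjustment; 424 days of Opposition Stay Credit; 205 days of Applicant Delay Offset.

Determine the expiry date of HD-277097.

2026-10-13

Base term: filing date + 21 years → 27 December 2025.
Administrative Delay Adjustment: +71 days → 8 March 2026.
Opposition Stay Credit: +424 days → 6 May 2027.
Applicant Delay Offset: −205 days → 13 October 2026.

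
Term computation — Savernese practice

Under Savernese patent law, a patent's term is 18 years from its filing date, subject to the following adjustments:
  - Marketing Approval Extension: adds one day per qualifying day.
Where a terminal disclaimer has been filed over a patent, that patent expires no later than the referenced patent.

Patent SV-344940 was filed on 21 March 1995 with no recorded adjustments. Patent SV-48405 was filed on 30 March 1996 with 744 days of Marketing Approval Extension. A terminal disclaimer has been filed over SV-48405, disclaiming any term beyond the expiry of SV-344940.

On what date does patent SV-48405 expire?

March 21, 2013

Natural term of SV-48405:
  Base: filing + 18 years → 30 March 2014.
  Marketing Approval Extension: +744 days → 12 April 2016.
Expiry of referenced patent SV-344940:
  Base: filing + 18 years → 21 March 2013.
Terminal disclaimer: SV-48405 expires on the earlier of 12 April 2016 and 21 March 2013.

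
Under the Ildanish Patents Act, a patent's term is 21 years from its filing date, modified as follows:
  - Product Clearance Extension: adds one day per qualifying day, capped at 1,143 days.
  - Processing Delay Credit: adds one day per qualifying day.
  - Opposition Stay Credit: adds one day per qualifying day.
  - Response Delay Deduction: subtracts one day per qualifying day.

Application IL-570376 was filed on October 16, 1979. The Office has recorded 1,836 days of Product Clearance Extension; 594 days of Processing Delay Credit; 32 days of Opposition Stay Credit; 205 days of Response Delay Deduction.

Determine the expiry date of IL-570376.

Base term: filing date + 21 years → 16 October 2000.
Product Clearance Extension: 1836 days claimed exceeds the 1143-day cap, so +1143 days → 3 December 2003.
Processing Delay Credit: +594 days → 19 July 2005.
Opposition Stay Credit: +32 days → 20 August 2005.
Response Delay Deduction: −205 days → 27 January 2005.

2005-01-27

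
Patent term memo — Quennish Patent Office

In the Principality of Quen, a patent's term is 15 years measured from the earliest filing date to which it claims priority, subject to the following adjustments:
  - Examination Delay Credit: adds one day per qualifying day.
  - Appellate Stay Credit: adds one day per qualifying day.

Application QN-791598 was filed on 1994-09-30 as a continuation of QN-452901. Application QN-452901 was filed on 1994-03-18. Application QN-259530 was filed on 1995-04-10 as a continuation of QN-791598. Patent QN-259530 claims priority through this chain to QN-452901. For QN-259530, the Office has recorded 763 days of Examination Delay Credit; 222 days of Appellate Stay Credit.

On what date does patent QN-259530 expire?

November 28, 2011

Earliest priority filing: 18 March 1994.
Base term: 18 March 1994 + 15 years → 18 March 2009.
Examination Delay Credit: +763 days → 20 April 2011.
Appellate Stay Credit: +222 days → 28 November 2011.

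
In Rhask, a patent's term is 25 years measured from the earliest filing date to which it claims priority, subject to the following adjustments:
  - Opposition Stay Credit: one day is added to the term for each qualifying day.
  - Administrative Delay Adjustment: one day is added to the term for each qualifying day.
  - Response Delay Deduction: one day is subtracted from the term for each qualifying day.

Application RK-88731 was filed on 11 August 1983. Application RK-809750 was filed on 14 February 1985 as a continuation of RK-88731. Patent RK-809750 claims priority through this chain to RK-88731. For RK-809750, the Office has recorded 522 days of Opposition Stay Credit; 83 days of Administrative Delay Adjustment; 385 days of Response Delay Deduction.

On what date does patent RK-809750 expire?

Earliest priority filing: 11 August 1983.
Base term: 11 August 1983 + 25 years → 11 August 2008.
Opposition Stay Credit: +522 days → 15 January 2010.
Administrative Delay Adjustment: +83 days → 8 April 2010.
Response Delay Deduction: −385 days → 19 March 2009.

March 19, 2009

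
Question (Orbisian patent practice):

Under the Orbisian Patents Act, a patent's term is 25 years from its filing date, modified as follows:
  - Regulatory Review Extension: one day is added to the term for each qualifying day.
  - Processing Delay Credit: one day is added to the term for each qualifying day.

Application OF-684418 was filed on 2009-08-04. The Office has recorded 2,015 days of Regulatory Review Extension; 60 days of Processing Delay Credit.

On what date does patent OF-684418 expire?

Base term: filing date + 25 years → 4 August 2034.
Regulatory Review Extension: +2015 days → 9 February 2040.
Processing Delay Credit: +60 days → 9 April 2040.

April 9, 2040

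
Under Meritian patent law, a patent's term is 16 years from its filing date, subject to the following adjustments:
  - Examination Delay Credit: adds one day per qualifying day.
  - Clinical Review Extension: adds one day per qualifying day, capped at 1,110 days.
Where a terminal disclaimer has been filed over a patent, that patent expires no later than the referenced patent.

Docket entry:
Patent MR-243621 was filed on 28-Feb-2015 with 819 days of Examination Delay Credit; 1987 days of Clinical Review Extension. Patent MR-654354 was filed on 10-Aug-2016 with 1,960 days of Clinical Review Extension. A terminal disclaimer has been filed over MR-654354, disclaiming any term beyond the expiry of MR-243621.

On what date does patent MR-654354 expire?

Natural term of MR-654354:
  Base: filing + 16 years → 10 August 2032.
  Clinical Review Extension: 1960 days claimed exceeds the 1110-day cap, so +1110 days → 25 August 2035.
Expiry of referenced patent MR-243621:
  Base: filing + 16 years → 28 February 2031.
  Examination Delay Credit: +819 days → 27 May 2033.
  Clinical Review Extension: 1987 days claimed exceeds the 1110-day cap, so +1110 days → 10 June 2036.
Terminal disclaimer: MR-654354 expires on the earlier of 25 August 2035 and 10 June 2036.

August 25, 2035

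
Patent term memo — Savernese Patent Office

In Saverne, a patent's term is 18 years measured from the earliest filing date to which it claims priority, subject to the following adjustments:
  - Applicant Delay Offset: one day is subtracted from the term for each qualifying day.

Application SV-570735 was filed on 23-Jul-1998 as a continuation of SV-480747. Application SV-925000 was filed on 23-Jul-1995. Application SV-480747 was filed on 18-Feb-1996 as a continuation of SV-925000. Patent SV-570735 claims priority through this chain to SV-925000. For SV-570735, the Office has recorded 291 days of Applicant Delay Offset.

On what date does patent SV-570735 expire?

October 5, 2012

Earliest priority filing: 23 July 1995.
Base term: 23 July 1995 + 18 years → 23 July 2013.
Applicant Delay Offset: −291 days → 5 October 2012.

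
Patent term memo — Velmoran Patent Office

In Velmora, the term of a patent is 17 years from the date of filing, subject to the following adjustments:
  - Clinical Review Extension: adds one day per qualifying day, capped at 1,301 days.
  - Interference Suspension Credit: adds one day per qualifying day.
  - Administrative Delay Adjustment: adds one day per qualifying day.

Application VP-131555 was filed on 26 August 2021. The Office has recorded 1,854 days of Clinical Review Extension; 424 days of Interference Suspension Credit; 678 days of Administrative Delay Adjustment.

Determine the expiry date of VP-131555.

2045-03-25

Base term: filing date + 17 years → 26 August 2038.
Clinical Review Extension: 1854 days claimed exceeds the 1301-day cap, so +1301 days → 19 March 2042.
Interference Suspension Credit: +424 days → 17 May 2043.
Administrative Delay Adjustment: +678 days → 25 March 2045.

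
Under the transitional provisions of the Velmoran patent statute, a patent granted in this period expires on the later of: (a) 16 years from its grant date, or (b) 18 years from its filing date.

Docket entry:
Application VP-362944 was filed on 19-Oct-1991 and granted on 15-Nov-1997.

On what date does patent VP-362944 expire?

2013-11-15

(a) grant + 16 years → 15 November 2013.
(b) filing + 18 years → 19 October 2009.
Later of the two: 15 November 2013.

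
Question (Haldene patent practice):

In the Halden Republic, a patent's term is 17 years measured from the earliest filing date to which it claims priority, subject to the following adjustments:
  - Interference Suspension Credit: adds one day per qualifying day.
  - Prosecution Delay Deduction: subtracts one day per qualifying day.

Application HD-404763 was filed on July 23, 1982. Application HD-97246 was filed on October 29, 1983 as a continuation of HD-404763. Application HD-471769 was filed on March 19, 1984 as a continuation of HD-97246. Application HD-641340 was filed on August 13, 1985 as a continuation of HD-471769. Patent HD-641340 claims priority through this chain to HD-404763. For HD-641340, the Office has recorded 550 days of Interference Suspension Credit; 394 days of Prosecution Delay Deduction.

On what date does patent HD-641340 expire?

Earliest priority filing: 23 July 1982.
Base term: 23 July 1982 + 17 years → 23 July 1999.
Interference Suspension Credit: +550 days → 23 January 2001.
Prosecution Delay Deduction: −394 days → 26 December 1999.

1999-12-26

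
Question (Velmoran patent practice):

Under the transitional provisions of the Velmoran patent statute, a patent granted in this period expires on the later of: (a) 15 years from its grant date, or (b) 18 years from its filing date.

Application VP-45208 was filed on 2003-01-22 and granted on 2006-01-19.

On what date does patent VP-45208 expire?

(a) grant + 15 years → 19 January 2021.
(b) filing + 18 years → 22 January 2021.
Later of the two: 22 January 2021.

2021-01-22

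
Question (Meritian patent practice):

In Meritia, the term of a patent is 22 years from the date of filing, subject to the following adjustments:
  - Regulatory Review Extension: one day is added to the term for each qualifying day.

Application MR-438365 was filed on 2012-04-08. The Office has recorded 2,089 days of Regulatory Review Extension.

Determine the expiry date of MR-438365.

December 27, 2039

Base term: filing date + 22 years → 8 April 2034.
Regulatory Review Extension: +2089 days → 27 December 2039.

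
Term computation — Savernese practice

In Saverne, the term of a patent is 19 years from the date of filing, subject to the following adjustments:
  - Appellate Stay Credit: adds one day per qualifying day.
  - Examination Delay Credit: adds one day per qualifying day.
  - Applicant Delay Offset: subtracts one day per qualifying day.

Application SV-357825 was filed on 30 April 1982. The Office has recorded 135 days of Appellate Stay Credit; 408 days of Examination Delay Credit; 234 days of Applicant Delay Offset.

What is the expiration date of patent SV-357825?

Base term: filing date + 19 years → 30 April 2001.
Appellate Stay Credit: +135 days → 12 September 2001.
Examination Delay Credit: +408 days → 25 October 2002.
Applicant Delay Offset: −234 days → 5 March 2002.

2002-03-05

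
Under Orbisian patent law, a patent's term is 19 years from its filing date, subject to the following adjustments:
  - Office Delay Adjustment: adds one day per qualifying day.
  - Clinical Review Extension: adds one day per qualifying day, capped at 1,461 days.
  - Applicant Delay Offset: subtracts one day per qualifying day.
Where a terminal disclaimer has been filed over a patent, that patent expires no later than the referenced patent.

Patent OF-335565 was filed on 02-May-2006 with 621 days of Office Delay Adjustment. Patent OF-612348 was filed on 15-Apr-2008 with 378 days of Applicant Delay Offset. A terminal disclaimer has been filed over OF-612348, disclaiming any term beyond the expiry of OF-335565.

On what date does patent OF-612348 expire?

Natural term of OF-612348:
  Base: filing + 19 years → 15 April 2027.
  Applicant Delay Offset: −378 days → 2 April 2026.
Expiry of referenced patent OF-335565:
  Base: filing + 19 years → 2 May 2025.
  Office Delay Adjustment: +621 days → 13 January 2027.
Terminal disclaimer: OF-612348 expires on the earlier of 2 April 2026 and 13 January 2027.

2026-04-02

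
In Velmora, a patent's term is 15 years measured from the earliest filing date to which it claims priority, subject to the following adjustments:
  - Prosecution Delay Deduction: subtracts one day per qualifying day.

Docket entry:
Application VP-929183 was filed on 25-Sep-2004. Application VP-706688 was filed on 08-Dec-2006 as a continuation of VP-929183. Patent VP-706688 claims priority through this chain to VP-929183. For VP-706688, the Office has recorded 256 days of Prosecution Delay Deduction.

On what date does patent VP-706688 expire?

2019-01-12

Earliest priority filing: 25 September 2004.
Base term: 25 September 2004 + 15 years → 25 September 2019.
Prosecution Delay Deduction: −256 days → 12 January 2019.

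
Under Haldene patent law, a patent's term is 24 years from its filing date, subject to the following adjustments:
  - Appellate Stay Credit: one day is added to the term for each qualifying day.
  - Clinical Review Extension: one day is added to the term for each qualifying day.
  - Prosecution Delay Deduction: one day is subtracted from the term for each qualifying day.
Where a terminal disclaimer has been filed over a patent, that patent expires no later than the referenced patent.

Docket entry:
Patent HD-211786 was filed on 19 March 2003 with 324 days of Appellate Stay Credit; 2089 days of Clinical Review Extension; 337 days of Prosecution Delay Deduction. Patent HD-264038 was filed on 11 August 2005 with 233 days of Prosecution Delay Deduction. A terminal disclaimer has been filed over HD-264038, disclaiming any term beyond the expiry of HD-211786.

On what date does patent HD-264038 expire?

December 21, 2028

Natural term of HD-264038:
  Base: filing + 24 years → 11 August 2029.
  Prosecution Delay Deduction: −233 days → 21 December 2028.
Expiry of referenced patent HD-211786:
  Base: filing + 24 years → 19 March 2027.
  Appellate Stay Credit: +324 days → 6 February 2028.
  Clinical Review Extension: +2089 days → 26 October 2033.
  Prosecution Delay Deduction: −337 days → 23 November 2032.
Terminal disclaimer: HD-264038 expires on the earlier of 21 December 2028 and 23 November 2032.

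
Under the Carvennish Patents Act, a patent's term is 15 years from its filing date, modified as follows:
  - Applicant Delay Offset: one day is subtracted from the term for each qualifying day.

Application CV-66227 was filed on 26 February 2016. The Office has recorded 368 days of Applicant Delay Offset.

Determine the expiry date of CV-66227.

Base term: filing date + 15 years → 26 February 2031.
Applicant Delay Offset: −368 days → 23 February 2030.

2030-02-23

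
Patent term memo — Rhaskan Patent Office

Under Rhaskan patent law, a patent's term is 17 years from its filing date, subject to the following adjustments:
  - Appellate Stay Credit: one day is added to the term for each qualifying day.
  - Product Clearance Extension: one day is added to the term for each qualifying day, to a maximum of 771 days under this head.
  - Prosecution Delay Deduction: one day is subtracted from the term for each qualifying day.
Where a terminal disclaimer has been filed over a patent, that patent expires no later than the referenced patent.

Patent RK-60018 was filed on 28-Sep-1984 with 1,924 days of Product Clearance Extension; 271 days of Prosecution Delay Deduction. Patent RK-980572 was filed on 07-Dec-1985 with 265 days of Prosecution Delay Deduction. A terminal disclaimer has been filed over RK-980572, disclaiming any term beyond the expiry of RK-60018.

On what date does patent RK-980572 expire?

2002-03-17

Natural term of RK-980572:
  Base: filing + 17 years → 7 December 2002.
  Prosecution Delay Deduction: −265 days → 17 March 2002.
Expiry of referenced patent RK-60018:
  Base: filing + 17 years → 28 September 2001.
  Product Clearance Extension: 1924 days claimed exceeds the 771-day cap, so +771 days → 8 November 2003.
  Prosecution Delay Deduction: −271 days → 10 February 2003.
Terminal disclaimer: RK-980572 expires on the earlier of 17 March 2002 and 10 February 2003.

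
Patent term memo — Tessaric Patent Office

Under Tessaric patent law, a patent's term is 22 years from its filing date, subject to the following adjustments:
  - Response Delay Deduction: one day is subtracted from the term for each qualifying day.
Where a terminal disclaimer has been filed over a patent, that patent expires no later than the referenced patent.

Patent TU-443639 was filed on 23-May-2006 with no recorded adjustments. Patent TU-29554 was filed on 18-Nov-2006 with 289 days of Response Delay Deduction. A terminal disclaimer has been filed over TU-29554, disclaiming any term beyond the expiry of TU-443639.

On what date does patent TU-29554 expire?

Natural term of TU-29554:
  Base: filing + 22 years → 18 November 2028.
  Response Delay Deduction: −289 days → 3 February 2028.
Expiry of referenced patent TU-443639:
  Base: filing + 22 years → 23 May 2028.
Terminal disclaimer: TU-29554 expires on the earlier of 3 February 2028 and 23 May 2028.

2028-02-03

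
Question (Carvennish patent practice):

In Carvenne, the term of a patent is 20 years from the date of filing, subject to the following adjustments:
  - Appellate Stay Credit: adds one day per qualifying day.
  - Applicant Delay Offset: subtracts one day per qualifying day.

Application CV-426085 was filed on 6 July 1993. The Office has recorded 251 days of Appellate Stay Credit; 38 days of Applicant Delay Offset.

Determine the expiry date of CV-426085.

Base term: filing date + 20 years → 6 July 2013.
Appellate Stay Credit: +251 days → 14 March 2014.
Applicant Delay Offset: −38 days → 4 February 2014.

2014-02-04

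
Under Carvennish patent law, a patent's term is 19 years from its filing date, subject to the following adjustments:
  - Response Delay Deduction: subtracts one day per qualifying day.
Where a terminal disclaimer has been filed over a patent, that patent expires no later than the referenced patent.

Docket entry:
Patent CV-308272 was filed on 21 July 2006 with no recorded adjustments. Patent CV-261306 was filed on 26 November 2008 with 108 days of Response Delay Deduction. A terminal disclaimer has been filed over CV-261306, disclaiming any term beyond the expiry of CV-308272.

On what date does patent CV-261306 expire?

July 21, 2025

Natural term of CV-261306:
  Base: filing + 19 years → 26 November 2027.
  Response Delay Deduction: −108 days → 10 August 2027.
Expiry of referenced patent CV-308272:
  Base: filing + 19 years → 21 July 2025.
Terminal disclaimer: CV-261306 expires on the earlier of 10 August 2027 and 21 July 2025.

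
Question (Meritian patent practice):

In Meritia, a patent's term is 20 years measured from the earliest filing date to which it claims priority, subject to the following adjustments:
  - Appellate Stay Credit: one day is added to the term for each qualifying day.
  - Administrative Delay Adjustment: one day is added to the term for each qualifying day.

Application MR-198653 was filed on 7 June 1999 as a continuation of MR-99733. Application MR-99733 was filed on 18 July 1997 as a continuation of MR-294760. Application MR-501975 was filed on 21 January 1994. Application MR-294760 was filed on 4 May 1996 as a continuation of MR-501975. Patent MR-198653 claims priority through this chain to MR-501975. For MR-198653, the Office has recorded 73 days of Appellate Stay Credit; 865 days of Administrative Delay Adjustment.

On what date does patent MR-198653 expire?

Earliest priority filing: 21 January 1994.
Base term: 21 January 1994 + 20 years → 21 January 2014.
Appellate Stay Credit: +73 days → 4 April 2014.
Administrative Delay Adjustment: +865 days → 16 August 2016.

2016-08-16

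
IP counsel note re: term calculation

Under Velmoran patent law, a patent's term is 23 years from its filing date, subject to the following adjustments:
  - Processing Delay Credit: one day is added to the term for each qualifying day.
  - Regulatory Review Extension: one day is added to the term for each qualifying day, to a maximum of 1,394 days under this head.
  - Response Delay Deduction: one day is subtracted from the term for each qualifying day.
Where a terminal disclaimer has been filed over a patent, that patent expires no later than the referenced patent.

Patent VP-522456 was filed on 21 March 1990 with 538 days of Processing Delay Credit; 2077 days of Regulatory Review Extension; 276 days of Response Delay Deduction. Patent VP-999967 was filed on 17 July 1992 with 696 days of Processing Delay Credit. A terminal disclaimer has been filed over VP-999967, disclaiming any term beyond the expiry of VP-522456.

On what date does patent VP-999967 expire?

Natural term of VP-999967:
  Base: filing + 23 years → 17 July 2015.
  Processing Delay Credit: +696 days → 12 June 2017.
Expiry of referenced patent VP-522456:
  Base: filing + 23 years → 21 March 2013.
  Processing Delay Credit: +538 days → 10 September 2014.
  Regulatory Review Extension: 2077 days claimed exceeds the 1394-day cap, so +1394 days → 5 July 2018.
  Response Delay Deduction: −276 days → 2 October 2017.
Terminal disclaimer: VP-999967 expires on the earlier of 12 June 2017 and 2 October 2017.

June 12, 2017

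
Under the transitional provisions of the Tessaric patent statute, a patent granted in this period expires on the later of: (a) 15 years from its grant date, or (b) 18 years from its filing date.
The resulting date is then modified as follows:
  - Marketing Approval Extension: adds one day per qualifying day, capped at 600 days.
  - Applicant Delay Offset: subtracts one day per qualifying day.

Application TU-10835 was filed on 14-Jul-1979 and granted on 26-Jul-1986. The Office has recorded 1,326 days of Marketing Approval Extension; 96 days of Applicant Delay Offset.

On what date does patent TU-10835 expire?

(a) grant + 15 years → 26 July 2001.
(b) filing + 18 years → 14 July 1997.
Later of the two: 26 July 2001.
Marketing Approval Extension: 1326 days claimed exceeds the 600-day cap, so +600 days → 18 March 2003.
Applicant Delay Offset: −96 days → 12 December 2002.

2002-12-12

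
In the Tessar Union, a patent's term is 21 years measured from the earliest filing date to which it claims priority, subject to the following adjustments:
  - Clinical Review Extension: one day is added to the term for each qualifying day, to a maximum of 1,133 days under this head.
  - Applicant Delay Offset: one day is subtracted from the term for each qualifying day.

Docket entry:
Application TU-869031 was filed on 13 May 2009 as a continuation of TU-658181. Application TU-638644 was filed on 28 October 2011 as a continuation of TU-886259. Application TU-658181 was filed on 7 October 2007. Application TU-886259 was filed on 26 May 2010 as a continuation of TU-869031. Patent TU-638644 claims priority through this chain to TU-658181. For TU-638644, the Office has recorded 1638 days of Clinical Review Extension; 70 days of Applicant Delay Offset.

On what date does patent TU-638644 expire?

Earliest priority filing: 7 October 2007.
Base term: 7 October 2007 + 21 years → 7 October 2028.
Clinical Review Extension: 1638 days claimed exceeds the 1133-day cap, so +1133 days → 14 November 2031.
Applicant Delay Offset: −70 days → 5 September 2031.

September 5, 2031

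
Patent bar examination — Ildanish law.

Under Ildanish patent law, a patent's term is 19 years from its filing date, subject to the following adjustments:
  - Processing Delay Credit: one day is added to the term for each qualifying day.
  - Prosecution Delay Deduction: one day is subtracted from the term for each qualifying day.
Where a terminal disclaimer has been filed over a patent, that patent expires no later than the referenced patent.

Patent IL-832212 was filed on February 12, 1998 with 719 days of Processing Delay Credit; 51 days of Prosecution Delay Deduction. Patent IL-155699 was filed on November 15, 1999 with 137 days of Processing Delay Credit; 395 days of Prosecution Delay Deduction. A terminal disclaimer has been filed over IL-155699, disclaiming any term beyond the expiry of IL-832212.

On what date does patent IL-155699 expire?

Natural term of IL-155699:
  Base: filing + 19 years → 15 November 2018.
  Processing Delay Credit: +137 days → 1 April 2019.
  Prosecution Delay Deduction: −395 days → 2 March 2018.
Expiry of referenced patent IL-832212:
  Base: filing + 19 years → 12 February 2017.
  Processing Delay Credit: +719 days → 1 February 2019.
  Prosecution Delay Deduction: −51 days → 12 December 2018.
Terminal disclaimer: IL-155699 expires on the earlier of 2 March 2018 and 12 December 2018.

2018-03-02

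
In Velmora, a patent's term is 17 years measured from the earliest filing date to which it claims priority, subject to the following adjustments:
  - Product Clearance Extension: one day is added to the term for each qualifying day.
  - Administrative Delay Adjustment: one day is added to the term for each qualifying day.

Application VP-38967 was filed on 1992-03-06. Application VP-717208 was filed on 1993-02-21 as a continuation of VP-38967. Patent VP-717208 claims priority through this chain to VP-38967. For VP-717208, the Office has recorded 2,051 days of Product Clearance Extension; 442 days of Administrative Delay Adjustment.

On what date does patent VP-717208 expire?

January 2, 2016

Earliest priority filing: 6 March 1992.
Base term: 6 March 1992 + 17 years → 6 March 2009.
Product Clearance Extension: +2051 days → 17 October 2014.
Administrative Delay Adjustment: +442 days → 2 January 2016.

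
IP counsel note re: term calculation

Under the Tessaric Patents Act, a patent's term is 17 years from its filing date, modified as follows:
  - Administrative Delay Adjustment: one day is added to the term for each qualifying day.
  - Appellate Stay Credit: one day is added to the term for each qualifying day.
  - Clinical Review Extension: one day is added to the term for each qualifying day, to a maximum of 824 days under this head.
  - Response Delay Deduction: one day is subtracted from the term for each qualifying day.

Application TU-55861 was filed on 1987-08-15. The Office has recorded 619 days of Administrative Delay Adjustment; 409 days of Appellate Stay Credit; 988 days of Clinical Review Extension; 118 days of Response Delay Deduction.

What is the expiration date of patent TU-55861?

Base term: filing date + 17 years → 15 August 2004.
Administrative Delay Adjustment: +619 days → 26 April 2006.
Appellate Stay Credit: +409 days → 9 June 2007.
Clinical Review Extension: 988 days claimed exceeds the 824-day cap, so +824 days → 10 September 2009.
Response Delay Deduction: −118 days → 15 May 2009.

2009-05-15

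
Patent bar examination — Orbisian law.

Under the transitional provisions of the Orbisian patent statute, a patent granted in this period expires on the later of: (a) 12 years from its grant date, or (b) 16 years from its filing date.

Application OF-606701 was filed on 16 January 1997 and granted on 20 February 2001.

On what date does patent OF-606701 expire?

(a) grant + 12 years → 20 February 2013.
(b) filing + 16 years → 16 January 2013.
Later of the two: 20 February 2013.

February 20, 2013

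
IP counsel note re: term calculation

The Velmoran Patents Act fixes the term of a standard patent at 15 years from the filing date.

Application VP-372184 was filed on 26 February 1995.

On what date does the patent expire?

Filing date + 15 years → 26 February 2010.

February 26, 2010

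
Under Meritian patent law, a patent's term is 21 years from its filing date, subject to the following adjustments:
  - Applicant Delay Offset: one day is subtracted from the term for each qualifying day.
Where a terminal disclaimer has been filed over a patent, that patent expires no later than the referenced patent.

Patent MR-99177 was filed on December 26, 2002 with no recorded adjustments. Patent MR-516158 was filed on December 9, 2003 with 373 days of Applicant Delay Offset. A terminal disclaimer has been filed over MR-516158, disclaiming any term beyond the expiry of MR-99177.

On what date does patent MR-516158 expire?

December 2, 2023

Natural term of MR-516158:
  Base: filing + 21 years → 9 December 2024.
  Applicant Delay Offset: −373 days → 2 December 2023.
Expiry of referenced patent MR-99177:
  Base: filing + 21 years → 26 December 2023.
Terminal disclaimer: MR-516158 expires on the earlier of 2 December 2023 and 26 December 2023.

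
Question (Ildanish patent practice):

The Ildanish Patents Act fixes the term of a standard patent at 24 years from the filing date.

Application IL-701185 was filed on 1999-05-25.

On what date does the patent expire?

Filing date + 24 years → 25 May 2023.

2023-05-25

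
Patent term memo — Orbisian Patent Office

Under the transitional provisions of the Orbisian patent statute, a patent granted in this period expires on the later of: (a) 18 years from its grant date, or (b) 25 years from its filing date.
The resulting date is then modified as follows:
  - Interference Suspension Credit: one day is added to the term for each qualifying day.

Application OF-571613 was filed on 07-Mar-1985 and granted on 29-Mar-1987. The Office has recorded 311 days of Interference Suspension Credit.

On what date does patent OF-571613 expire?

(a) grant + 18 years → 29 March 2005.
(b) filing + 25 years → 7 March 2010.
Later of the two: 7 March 2010.
Interference Suspension Credit: +311 days → 12 January 2011.

2011-01-12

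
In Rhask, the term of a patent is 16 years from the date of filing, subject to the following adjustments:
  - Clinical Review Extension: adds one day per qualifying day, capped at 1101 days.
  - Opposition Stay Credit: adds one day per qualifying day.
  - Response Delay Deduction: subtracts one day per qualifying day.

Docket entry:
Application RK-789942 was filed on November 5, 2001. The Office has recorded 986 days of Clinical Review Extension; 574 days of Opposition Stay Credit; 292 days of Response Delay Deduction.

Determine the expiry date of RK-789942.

Base term: filing date + 16 years → 5 November 2017.
Clinical Review Extension: 986 days (within the 1101-day cap) → +986 days → 18 July 2020.
Opposition Stay Credit: +574 days → 12 February 2022.
Response Delay Deduction: −292 days → 26 April 2021.

2021-04-26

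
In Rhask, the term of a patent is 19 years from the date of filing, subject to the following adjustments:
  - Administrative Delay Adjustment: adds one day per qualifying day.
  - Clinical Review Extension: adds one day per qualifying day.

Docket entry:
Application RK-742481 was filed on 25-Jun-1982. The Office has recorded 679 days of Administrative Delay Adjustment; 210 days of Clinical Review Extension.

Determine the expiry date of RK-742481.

December 1, 2003

Base term: filing date + 19 years → 25 June 2001.
Administrative Delay Adjustment: +679 days → 5 May 2003.
Clinical Review Extension: +210 days → 1 December 2003.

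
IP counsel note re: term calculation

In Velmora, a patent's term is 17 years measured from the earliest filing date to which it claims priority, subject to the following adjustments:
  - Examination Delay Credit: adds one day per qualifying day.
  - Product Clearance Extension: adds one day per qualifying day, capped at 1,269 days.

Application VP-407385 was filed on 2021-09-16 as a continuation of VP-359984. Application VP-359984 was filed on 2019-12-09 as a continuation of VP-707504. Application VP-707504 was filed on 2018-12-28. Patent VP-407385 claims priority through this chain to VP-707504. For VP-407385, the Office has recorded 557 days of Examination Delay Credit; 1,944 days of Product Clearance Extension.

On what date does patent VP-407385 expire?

2040-12-27

Earliest priority filing: 28 December 2018.
Base term: 28 December 2018 + 17 years → 28 December 2035.
Examination Delay Credit: +557 days → 7 July 2037.
Product Clearance Extension: 1944 days claimed exceeds the 1269-day cap, so +1269 days → 27 December 2040.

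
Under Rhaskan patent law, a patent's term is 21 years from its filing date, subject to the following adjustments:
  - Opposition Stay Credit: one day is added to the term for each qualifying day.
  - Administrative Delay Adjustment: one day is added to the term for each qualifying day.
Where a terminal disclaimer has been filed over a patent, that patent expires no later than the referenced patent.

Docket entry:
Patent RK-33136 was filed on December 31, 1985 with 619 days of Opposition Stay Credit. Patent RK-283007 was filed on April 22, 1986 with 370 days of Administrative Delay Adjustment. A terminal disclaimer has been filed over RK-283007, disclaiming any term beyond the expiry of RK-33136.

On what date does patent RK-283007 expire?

April 26, 2008

Natural term of RK-283007:
  Base: filing + 21 years → 22 April 2007.
  Administrative Delay Adjustment: +370 days → 26 April 2008.
Expiry of referenced patent RK-33136:
  Base: filing + 21 years → 31 December 2006.
  Opposition Stay Credit: +619 days → 10 September 2008.
Terminal disclaimer: RK-283007 expires on the earlier of 26 April 2008 and 10 September 2008.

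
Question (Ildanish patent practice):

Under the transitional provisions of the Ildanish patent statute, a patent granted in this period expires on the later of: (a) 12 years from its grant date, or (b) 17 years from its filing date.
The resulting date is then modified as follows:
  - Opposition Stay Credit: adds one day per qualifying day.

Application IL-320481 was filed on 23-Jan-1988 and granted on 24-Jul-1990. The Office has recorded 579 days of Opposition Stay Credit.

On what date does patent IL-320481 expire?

(a) grant + 12 years → 24 July 2002.
(b) filing + 17 years → 23 January 2005.
Later of the two: 23 January 2005.
Opposition Stay Credit: +579 days → 25 August 2006.

August 25, 2006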